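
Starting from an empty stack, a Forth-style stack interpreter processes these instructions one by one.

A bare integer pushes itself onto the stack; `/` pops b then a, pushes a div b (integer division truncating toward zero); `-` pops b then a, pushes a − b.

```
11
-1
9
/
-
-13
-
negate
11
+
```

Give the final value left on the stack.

11     -> [11]
-1     -> [11, -1]
9      -> [11, -1, 9]
/      -> [11, 0]
-      -> [11]
-13    -> [11, -13]
-      -> [24]
negate -> [-24]
11     -> [-24, 11]
+      -> [-13]

-13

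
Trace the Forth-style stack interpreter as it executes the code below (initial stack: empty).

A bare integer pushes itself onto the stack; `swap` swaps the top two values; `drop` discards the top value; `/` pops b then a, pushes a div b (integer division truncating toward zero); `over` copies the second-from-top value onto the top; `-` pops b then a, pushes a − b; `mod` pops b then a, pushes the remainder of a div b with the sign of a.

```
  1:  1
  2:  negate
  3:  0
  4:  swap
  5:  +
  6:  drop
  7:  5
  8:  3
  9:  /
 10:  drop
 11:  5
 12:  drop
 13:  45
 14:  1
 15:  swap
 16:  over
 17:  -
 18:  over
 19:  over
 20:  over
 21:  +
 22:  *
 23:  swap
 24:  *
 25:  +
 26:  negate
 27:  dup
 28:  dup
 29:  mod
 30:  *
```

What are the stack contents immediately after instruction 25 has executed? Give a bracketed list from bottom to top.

[1981]

1       [1]
negate  [-1]
0       [-1, 0]
swap    [0, -1]
+       [-1]
drop    []
5       [5]
3       [5, 3]
/       [1]
drop    []
5       [5]
drop    []
45      [45]
1       [45, 1]
swap    [1, 45]
over    [1, 45, 1]
-       [1, 44]
over    [1, 44, 1]
over    [1, 44, 1, 44]
over    [1, 44, 1, 44, 1]
+       [1, 44, 1, 45]
*       [1, 44, 45]
swap    [1, 45, 44]
*       [1, 1980]
+       [1981]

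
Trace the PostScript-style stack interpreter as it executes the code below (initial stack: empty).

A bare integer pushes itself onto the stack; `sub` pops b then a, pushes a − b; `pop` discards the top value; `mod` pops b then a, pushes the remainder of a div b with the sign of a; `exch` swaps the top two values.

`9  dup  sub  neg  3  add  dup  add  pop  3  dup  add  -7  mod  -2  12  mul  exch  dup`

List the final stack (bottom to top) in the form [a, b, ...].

9    -> 9
dup  -> 9 9
sub  -> 0
neg  -> 0
3    -> 0 3
add  -> 3
dup  -> 3 3
add  -> 6
pop  -> (empty)
3    -> 3
dup  -> 3 3
add  -> 6
-7   -> 6 -7
mod  -> 6
-2   -> 6 -2
12   -> 6 -2 12
mul  -> 6 -24
exch -> -24 6
dup  -> -24 6 6

[-24, 6, 6]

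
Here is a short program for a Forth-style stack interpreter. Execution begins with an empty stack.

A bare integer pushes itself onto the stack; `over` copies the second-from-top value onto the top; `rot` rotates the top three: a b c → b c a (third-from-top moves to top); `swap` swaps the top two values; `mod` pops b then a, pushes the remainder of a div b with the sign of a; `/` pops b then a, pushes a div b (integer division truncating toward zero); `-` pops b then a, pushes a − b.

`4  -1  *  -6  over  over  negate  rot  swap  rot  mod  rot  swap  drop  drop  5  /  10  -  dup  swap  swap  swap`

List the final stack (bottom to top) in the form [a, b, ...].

4      : [4]
-1     : [4, -1]
*      : [-4]
-6     : [-4, -6]
over   : [-4, -6, -4]
over   : [-4, -6, -4, -6]
negate : [-4, -6, -4, 6]
rot    : [-4, -4, 6, -6]
swap   : [-4, -4, -6, 6]
rot    : [-4, -6, 6, -4]
mod    : [-4, -6, 2]
rot    : [-6, 2, -4]
swap   : [-6, -4, 2]
drop   : [-6, -4]
drop   : [-6]
5      : [-6, 5]
/      : [-1]
10     : [-1, 10]
-      : [-11]
dup    : [-11, -11]
swap   : [-11, -11]
swap   : [-11, -11]
swap   : [-11, -11]

[-11, -11]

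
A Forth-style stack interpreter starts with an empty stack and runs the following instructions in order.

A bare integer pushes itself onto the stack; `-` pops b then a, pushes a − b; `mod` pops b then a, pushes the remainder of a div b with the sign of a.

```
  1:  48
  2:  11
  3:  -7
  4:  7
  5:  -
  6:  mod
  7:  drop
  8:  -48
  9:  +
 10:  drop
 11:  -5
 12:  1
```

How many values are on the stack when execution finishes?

48   → 48
11   → 48 11
-7   → 48 11 -7
7    → 48 11 -7 7
-    → 48 11 -14
mod  → 48 11
drop → 48
-48  → 48 -48
+    → 0
drop → (empty)
-5   → -5
1    → -5 1

2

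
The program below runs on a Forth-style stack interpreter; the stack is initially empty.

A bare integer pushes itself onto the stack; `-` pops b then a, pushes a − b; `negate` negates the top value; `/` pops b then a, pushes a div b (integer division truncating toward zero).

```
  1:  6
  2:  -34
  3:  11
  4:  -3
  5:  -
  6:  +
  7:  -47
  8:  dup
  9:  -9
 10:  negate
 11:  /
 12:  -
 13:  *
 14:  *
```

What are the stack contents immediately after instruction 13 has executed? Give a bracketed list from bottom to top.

[6, 840]

6      -> 6
-34    -> 6 -34
11     -> 6 -34 11
-3     -> 6 -34 11 -3
-      -> 6 -34 14
+      -> 6 -20
-47    -> 6 -20 -47
dup    -> 6 -20 -47 -47
-9     -> 6 -20 -47 -47 -9
negate -> 6 -20 -47 -47 9
/      -> 6 -20 -47 -5
-      -> 6 -20 -42
*      -> 6 840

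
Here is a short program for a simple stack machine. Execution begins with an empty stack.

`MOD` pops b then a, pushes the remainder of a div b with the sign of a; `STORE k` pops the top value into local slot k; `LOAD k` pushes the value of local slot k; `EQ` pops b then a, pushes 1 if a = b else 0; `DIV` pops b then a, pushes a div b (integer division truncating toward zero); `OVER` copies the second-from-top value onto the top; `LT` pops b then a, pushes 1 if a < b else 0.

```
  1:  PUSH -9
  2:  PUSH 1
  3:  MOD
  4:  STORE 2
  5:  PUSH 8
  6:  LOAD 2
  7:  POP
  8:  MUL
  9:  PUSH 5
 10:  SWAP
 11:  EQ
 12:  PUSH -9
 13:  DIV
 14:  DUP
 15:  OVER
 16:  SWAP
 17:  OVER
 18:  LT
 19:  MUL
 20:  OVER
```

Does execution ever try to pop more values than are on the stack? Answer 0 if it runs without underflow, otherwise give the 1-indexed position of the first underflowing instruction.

PUSH -9 : -9
PUSH 1  : -9 1
MOD     : 0
STORE 2 : (empty)
PUSH 8  : 8
LOAD 2  : 8 0
POP     : 8
MUL  — needs 2 operands, stack has 1 → underflow

8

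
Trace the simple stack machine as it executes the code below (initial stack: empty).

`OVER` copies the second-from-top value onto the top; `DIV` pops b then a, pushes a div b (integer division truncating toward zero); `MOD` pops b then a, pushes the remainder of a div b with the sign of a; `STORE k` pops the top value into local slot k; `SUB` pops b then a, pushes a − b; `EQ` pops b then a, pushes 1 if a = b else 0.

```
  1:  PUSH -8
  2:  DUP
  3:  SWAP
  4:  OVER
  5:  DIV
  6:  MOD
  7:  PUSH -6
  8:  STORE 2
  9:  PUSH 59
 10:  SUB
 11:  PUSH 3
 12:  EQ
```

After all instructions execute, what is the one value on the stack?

PUSH -8  [-8]
DUP      [-8, -8]
SWAP     [-8, -8]
OVER     [-8, -8, -8]
DIV      [-8, 1]
MOD      [0]
PUSH -6  [0, -6]
STORE 2  [0]
PUSH 59  [0, 59]
SUB      [-59]
PUSH 3   [-59, 3]
EQ       [0]

0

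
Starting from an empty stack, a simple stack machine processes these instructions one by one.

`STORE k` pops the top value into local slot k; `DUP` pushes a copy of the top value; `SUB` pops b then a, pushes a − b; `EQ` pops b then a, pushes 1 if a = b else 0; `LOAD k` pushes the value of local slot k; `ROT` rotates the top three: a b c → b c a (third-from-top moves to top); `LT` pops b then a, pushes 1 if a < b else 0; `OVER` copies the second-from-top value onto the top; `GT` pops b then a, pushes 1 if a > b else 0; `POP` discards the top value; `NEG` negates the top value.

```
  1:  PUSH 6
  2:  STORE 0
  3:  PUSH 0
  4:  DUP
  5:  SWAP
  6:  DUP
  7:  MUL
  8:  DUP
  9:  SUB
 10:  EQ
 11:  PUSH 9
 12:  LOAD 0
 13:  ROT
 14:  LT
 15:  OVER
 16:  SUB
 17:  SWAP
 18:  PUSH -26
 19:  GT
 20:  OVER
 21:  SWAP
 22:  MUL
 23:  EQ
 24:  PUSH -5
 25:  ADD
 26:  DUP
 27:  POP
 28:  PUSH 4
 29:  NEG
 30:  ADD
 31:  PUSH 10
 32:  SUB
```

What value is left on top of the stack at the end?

-18

PUSH 6    6
STORE 0   (empty)
PUSH 0    0
DUP       0 0
SWAP      0 0
DUP       0 0 0
MUL       0 0
DUP       0 0 0
SUB       0 0
EQ        1
PUSH 9    1 9
LOAD 0    1 9 6
ROT       9 6 1
LT        9 0
OVER      9 0 9
SUB       9 -9
SWAP      -9 9
PUSH -26  -9 9 -26
GT        -9 1
OVER      -9 1 -9
SWAP      -9 -9 1
MUL       -9 -9
EQ        1
PUSH -5   1 -5
ADD       -4
DUP       -4 -4
POP       -4
PUSH 4    -4 4
NEG       -4 -4
ADD       -8
PUSH 10   -8 10
SUB       -18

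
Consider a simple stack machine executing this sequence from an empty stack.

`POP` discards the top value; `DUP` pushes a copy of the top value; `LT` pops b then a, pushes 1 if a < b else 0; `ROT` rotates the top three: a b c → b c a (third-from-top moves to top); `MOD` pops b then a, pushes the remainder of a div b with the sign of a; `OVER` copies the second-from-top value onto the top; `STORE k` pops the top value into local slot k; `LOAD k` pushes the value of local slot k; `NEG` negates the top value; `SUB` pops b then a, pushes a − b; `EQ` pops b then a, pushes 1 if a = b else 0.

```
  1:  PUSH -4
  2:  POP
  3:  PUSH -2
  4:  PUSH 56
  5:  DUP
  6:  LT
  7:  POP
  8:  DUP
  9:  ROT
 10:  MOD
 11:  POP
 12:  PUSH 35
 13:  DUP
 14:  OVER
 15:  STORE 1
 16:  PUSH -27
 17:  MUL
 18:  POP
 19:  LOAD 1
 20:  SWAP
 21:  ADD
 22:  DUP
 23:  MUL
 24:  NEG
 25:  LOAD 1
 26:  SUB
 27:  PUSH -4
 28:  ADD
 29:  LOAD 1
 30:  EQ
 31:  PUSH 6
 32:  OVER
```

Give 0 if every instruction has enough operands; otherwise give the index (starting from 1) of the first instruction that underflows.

9

PUSH -4  [-4]
POP      []
PUSH -2  [-2]
PUSH 56  [-2, 56]
DUP      [-2, 56, 56]
LT       [-2, 0]
POP      [-2]
DUP      [-2, -2]
ROT  — needs 3 operands, stack has 2 → underflow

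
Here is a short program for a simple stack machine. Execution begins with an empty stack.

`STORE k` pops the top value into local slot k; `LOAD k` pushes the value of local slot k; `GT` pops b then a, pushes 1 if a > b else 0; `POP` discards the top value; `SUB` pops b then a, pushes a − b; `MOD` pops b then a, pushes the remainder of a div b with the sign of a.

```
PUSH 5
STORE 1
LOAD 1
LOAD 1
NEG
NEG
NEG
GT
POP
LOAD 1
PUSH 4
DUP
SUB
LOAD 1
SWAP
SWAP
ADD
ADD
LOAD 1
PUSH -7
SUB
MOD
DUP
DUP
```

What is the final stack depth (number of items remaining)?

3

PUSH 5   5
STORE 1  (empty)
LOAD 1   5
LOAD 1   5 5
NEG      5 -5
NEG      5 5
NEG      5 -5
GT       1
POP      (empty)
LOAD 1   5
PUSH 4   5 4
DUP      5 4 4
SUB      5 0
LOAD 1   5 0 5
SWAP     5 5 0
SWAP     5 0 5
ADD      5 5
ADD      10
LOAD 1   10 5
PUSH -7  10 5 -7
SUB      10 12
MOD      10
DUP      10 10
DUP      10 10 10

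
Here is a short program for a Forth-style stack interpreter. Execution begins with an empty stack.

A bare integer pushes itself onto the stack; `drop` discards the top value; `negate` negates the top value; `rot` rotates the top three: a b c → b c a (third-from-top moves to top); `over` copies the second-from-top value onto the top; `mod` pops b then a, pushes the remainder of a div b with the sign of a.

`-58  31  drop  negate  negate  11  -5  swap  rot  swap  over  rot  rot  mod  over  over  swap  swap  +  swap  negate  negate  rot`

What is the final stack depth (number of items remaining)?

4

-58    → [-58]
31     → [-58, 31]
drop   → [-58]
negate → [58]
negate → [-58]
11     → [-58, 11]
-5     → [-58, 11, -5]
swap   → [-58, -5, 11]
rot    → [-5, 11, -58]
swap   → [-5, -58, 11]
over   → [-5, -58, 11, -58]
rot    → [-5, 11, -58, -58]
rot    → [-5, -58, -58, 11]
mod    → [-5, -58, -3]
over   → [-5, -58, -3, -58]
over   → [-5, -58, -3, -58, -3]
swap   → [-5, -58, -3, -3, -58]
swap   → [-5, -58, -3, -58, -3]
+      → [-5, -58, -3, -61]
swap   → [-5, -58, -61, -3]
negate → [-5, -58, -61, 3]
negate → [-5, -58, -61, -3]
rot    → [-5, -61, -3, -58]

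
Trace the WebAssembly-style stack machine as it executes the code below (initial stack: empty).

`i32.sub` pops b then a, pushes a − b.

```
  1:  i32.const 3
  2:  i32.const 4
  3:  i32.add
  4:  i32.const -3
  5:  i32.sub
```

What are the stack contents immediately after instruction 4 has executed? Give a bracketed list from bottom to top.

[7, -3]

i32.const 3  -> 3
i32.const 4  -> 3 4
i32.add      -> 7
i32.const -3 -> 7 -3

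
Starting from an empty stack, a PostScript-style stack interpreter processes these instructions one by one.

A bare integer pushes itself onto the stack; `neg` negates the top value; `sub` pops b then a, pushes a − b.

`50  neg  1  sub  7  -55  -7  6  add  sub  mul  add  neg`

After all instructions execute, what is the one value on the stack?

429

50  -> [50]
neg -> [-50]
1   -> [-50, 1]
sub -> [-51]
7   -> [-51, 7]
-55 -> [-51, 7, -55]
-7  -> [-51, 7, -55, -7]
6   -> [-51, 7, -55, -7, 6]
add -> [-51, 7, -55, -1]
sub -> [-51, 7, -54]
mul -> [-51, -378]
add -> [-429]
neg -> [429]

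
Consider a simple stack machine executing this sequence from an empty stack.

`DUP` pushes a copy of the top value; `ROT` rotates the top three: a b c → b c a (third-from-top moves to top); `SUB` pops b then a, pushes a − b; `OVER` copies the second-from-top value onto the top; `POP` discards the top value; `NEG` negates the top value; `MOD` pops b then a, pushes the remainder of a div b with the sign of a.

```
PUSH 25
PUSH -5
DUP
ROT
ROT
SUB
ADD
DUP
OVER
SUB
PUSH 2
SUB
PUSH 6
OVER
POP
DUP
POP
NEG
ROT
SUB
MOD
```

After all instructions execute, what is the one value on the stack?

-2

PUSH 25  [25]
PUSH -5  [25, -5]
DUP      [25, -5, -5]
ROT      [-5, -5, 25]
ROT      [-5, 25, -5]
SUB      [-5, 30]
ADD      [25]
DUP      [25, 25]
OVER     [25, 25, 25]
SUB      [25, 0]
PUSH 2   [25, 0, 2]
SUB      [25, -2]
PUSH 6   [25, -2, 6]
OVER     [25, -2, 6, -2]
POP      [25, -2, 6]
DUP      [25, -2, 6, 6]
POP      [25, -2, 6]
NEG      [25, -2, -6]
ROT      [-2, -6, 25]
SUB      [-2, -31]
MOD      [-2]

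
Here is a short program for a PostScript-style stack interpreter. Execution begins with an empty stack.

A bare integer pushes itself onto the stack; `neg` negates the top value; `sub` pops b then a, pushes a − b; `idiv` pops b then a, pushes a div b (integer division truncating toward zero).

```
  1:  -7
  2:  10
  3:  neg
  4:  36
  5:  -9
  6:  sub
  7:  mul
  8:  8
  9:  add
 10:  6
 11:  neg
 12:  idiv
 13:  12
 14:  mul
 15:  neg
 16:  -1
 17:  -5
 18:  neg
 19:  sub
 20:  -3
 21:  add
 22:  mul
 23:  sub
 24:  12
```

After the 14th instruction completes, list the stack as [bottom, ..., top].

[-7, 876]

-7    [-7]
10    [-7, 10]
neg   [-7, -10]
36    [-7, -10, 36]
-9    [-7, -10, 36, -9]
sub   [-7, -10, 45]
mul   [-7, -450]
8     [-7, -450, 8]
add   [-7, -442]
6     [-7, -442, 6]
neg   [-7, -442, -6]
idiv  [-7, 73]
12    [-7, 73, 12]
mul   [-7, 876]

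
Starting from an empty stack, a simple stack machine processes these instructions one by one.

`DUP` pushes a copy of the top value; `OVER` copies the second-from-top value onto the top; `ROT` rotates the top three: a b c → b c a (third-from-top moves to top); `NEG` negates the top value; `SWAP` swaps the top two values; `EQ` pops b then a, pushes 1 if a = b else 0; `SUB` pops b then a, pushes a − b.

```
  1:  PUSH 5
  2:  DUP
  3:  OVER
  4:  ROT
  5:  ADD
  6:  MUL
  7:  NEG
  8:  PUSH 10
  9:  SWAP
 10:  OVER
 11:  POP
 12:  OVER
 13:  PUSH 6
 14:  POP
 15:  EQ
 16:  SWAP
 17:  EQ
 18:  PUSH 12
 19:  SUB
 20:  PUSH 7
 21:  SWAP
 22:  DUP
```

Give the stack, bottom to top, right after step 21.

[7, -12]

PUSH 5  : 5
DUP     : 5 5
OVER    : 5 5 5
ROT     : 5 5 5
ADD     : 5 10
MUL     : 50
NEG     : -50
PUSH 10 : -50 10
SWAP    : 10 -50
OVER    : 10 -50 10
POP     : 10 -50
OVER    : 10 -50 10
PUSH 6  : 10 -50 10 6
POP     : 10 -50 10
EQ      : 10 0
SWAP    : 0 10
EQ      : 0
PUSH 12 : 0 12
SUB     : -12
PUSH 7  : -12 7
SWAP    : 7 -12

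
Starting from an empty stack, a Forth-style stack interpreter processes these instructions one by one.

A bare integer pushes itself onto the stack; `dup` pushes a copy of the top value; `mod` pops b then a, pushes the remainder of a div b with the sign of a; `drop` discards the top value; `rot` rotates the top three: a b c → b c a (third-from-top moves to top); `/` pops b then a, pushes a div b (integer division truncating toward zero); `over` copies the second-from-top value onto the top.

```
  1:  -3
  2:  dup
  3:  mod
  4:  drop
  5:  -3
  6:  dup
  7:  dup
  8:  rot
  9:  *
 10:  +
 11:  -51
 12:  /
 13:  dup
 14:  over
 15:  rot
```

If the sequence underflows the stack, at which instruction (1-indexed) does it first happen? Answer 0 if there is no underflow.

-3   → -3
dup  → -3 -3
mod  → 0
drop → (empty)
-3   → -3
dup  → -3 -3
dup  → -3 -3 -3
rot  → -3 -3 -3
*    → -3 9
+    → 6
-51  → 6 -51
/    → 0
dup  → 0 0
over → 0 0 0
rot  → 0 0 0

0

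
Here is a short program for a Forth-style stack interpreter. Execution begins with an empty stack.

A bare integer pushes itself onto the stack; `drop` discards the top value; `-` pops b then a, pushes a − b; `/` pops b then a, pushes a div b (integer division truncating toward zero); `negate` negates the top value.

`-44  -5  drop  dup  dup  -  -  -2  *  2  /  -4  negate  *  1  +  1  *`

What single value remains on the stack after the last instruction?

177

-44    → -44
-5     → -44 -5
drop   → -44
dup    → -44 -44
dup    → -44 -44 -44
-      → -44 0
-      → -44
-2     → -44 -2
*      → 88
2      → 88 2
/      → 44
-4     → 44 -4
negate → 44 4
*      → 176
1      → 176 1
+      → 177
1      → 177 1
*      → 177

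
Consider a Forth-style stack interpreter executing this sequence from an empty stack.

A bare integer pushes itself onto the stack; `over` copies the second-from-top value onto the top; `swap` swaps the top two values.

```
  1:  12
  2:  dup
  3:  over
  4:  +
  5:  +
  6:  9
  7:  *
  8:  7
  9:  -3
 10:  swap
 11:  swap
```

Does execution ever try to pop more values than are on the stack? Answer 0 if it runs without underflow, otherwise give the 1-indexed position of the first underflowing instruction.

12   -> 12
dup  -> 12 12
over -> 12 12 12
+    -> 12 24
+    -> 36
9    -> 36 9
*    -> 324
7    -> 324 7
-3   -> 324 7 -3
swap -> 324 -3 7
swap -> 324 7 -3

0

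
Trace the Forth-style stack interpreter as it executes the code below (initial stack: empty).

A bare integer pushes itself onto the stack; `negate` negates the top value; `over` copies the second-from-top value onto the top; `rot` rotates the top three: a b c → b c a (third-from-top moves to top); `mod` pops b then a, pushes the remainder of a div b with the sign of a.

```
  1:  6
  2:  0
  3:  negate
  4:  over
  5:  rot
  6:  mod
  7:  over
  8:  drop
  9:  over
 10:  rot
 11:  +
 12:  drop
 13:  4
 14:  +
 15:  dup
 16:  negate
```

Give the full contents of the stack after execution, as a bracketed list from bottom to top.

6      → [6]
0      → [6, 0]
negate → [6, 0]
over   → [6, 0, 6]
rot    → [0, 6, 6]
mod    → [0, 0]
over   → [0, 0, 0]
drop   → [0, 0]
over   → [0, 0, 0]
rot    → [0, 0, 0]
+      → [0, 0]
drop   → [0]
4      → [0, 4]
+      → [4]
dup    → [4, 4]
negate → [4, -4]

[4, -4]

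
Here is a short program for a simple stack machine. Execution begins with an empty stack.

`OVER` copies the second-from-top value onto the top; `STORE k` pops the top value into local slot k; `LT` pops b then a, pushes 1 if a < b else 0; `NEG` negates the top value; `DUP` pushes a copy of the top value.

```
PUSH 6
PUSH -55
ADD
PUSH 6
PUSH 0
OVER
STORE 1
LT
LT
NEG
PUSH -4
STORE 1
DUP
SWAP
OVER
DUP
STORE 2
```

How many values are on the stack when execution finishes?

PUSH 6   → 6
PUSH -55 → 6 -55
ADD      → -49
PUSH 6   → -49 6
PUSH 0   → -49 6 0
OVER     → -49 6 0 6
STORE 1  → -49 6 0
LT       → -49 0
LT       → 1
NEG      → -1
PUSH -4  → -1 -4
STORE 1  → -1
DUP      → -1 -1
SWAP     → -1 -1
OVER     → -1 -1 -1
DUP      → -1 -1 -1 -1
STORE 2  → -1 -1 -1

3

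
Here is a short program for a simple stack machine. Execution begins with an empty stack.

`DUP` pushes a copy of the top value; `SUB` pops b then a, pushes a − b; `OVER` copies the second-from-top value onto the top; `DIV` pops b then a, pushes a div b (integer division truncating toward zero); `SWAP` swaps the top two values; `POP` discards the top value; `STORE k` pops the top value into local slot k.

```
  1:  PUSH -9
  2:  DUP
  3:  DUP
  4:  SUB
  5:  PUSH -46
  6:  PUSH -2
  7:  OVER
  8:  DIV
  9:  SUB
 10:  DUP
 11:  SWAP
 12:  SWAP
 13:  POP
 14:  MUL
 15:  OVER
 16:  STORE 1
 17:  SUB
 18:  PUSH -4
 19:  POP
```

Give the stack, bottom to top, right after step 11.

PUSH -9  : [-9]
DUP      : [-9, -9]
DUP      : [-9, -9, -9]
SUB      : [-9, 0]
PUSH -46 : [-9, 0, -46]
PUSH -2  : [-9, 0, -46, -2]
OVER     : [-9, 0, -46, -2, -46]
DIV      : [-9, 0, -46, 0]
SUB      : [-9, 0, -46]
DUP      : [-9, 0, -46, -46]
SWAP     : [-9, 0, -46, -46]

[-9, 0, -46, -46]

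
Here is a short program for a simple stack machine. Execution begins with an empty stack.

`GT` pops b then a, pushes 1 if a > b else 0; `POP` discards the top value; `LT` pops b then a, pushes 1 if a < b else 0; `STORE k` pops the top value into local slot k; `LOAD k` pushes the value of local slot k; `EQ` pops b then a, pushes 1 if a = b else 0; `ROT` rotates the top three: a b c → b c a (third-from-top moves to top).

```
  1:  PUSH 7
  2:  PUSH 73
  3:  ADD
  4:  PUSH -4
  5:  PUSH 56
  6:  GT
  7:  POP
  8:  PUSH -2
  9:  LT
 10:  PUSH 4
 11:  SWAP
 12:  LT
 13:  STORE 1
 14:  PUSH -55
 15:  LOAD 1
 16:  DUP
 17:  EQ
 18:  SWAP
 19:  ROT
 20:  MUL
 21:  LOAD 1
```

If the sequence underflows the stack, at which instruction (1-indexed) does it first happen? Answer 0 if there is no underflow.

PUSH 7    7
PUSH 73   7 73
ADD       80
PUSH -4   80 -4
PUSH 56   80 -4 56
GT        80 0
POP       80
PUSH -2   80 -2
LT        0
PUSH 4    0 4
SWAP      4 0
LT        0
STORE 1   (empty)
PUSH -55  -55
LOAD 1    -55 0
DUP       -55 0 0
EQ        -55 1
SWAP      1 -55
ROT  — needs 3 operands, stack has 2 → underflow

19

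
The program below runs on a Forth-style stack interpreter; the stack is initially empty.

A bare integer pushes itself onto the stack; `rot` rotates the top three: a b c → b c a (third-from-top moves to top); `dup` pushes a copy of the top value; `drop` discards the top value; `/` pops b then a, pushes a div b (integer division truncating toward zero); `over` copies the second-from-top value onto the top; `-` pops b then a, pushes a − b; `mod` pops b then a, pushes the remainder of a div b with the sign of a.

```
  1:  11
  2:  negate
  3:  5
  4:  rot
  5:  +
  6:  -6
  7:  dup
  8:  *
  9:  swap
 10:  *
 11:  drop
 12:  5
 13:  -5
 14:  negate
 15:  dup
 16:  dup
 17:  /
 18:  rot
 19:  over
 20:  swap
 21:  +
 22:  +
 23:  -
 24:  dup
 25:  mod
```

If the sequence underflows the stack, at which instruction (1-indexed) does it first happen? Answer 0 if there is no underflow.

4

11     : 11
negate : -11
5      : -11 5
rot  — needs 3 operands, stack has 2 → underflow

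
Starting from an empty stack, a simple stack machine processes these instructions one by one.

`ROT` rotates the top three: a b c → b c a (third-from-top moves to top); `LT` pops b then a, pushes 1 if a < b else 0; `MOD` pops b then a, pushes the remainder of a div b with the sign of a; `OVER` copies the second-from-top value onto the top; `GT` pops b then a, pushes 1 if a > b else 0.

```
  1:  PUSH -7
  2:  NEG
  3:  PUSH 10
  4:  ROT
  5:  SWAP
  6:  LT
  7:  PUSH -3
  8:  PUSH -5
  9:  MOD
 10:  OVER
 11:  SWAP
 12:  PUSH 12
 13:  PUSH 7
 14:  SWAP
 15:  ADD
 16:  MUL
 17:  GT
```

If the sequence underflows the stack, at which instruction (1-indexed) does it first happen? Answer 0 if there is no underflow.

4

PUSH -7  [-7]
NEG      [7]
PUSH 10  [7, 10]
ROT  — needs 3 operands, stack has 2 → underflow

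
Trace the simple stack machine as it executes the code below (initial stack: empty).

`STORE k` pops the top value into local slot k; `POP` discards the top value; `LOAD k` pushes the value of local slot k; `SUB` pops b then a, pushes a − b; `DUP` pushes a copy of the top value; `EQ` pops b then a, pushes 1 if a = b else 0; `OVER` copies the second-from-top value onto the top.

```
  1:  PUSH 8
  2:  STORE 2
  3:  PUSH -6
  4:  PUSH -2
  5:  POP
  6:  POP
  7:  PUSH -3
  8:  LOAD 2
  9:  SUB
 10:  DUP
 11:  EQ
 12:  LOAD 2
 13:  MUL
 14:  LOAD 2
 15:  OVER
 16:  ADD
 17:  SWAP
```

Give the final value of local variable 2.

PUSH 8   [8]
STORE 2  []
PUSH -6  [-6]
PUSH -2  [-6, -2]
POP      [-6]
POP      []
PUSH -3  [-3]
LOAD 2   [-3, 8]
SUB      [-11]
DUP      [-11, -11]
EQ       [1]
LOAD 2   [1, 8]
MUL      [8]
LOAD 2   [8, 8]
OVER     [8, 8, 8]
ADD      [8, 16]
SWAP     [16, 8]

8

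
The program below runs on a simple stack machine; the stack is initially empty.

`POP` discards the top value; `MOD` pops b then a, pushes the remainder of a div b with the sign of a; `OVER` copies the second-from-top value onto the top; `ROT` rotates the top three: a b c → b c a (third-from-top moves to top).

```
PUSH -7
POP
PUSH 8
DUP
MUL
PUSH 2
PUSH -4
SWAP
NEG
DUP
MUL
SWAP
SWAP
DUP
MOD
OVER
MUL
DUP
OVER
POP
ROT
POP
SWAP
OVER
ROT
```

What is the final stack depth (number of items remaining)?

4

PUSH -7 -> [-7]
POP     -> []
PUSH 8  -> [8]
DUP     -> [8, 8]
MUL     -> [64]
PUSH 2  -> [64, 2]
PUSH -4 -> [64, 2, -4]
SWAP    -> [64, -4, 2]
NEG     -> [64, -4, -2]
DUP     -> [64, -4, -2, -2]
MUL     -> [64, -4, 4]
SWAP    -> [64, 4, -4]
SWAP    -> [64, -4, 4]
DUP     -> [64, -4, 4, 4]
MOD     -> [64, -4, 0]
OVER    -> [64, -4, 0, -4]
MUL     -> [64, -4, 0]
DUP     -> [64, -4, 0, 0]
OVER    -> [64, -4, 0, 0, 0]
POP     -> [64, -4, 0, 0]
ROT     -> [64, 0, 0, -4]
POP     -> [64, 0, 0]
SWAP    -> [64, 0, 0]
OVER    -> [64, 0, 0, 0]
ROT     -> [64, 0, 0, 0]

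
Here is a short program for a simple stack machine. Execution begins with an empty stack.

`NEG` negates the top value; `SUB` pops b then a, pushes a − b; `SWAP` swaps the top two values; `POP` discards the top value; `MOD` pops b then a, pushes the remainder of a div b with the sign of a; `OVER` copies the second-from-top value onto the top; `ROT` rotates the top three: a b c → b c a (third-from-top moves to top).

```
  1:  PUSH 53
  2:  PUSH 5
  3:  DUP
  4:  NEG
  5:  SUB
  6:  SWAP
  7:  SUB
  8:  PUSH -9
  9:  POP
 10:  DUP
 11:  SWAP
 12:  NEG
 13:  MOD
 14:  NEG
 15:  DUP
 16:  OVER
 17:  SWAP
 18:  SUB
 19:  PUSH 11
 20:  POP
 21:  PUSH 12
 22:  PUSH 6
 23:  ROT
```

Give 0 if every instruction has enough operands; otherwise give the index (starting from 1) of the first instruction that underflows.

PUSH 53 : 53
PUSH 5  : 53 5
DUP     : 53 5 5
NEG     : 53 5 -5
SUB     : 53 10
SWAP    : 10 53
SUB     : -43
PUSH -9 : -43 -9
POP     : -43
DUP     : -43 -43
SWAP    : -43 -43
NEG     : -43 43
MOD     : 0
NEG     : 0
DUP     : 0 0
OVER    : 0 0 0
SWAP    : 0 0 0
SUB     : 0 0
PUSH 11 : 0 0 11
POP     : 0 0
PUSH 12 : 0 0 12
PUSH 6  : 0 0 12 6
ROT     : 0 12 6 0

0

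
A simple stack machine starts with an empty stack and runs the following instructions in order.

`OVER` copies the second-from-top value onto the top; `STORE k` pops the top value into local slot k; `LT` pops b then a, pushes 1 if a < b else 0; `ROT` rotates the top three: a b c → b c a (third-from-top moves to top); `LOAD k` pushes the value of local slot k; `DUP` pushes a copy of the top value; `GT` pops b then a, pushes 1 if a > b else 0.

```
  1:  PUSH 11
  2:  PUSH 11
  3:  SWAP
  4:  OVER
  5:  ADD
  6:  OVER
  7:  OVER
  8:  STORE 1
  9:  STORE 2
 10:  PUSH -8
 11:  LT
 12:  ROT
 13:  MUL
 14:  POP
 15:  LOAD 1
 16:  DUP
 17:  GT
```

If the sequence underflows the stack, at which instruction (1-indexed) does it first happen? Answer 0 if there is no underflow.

12

PUSH 11 -> [11]
PUSH 11 -> [11, 11]
SWAP    -> [11, 11]
OVER    -> [11, 11, 11]
ADD     -> [11, 22]
OVER    -> [11, 22, 11]
OVER    -> [11, 22, 11, 22]
STORE 1 -> [11, 22, 11]
STORE 2 -> [11, 22]
PUSH -8 -> [11, 22, -8]
LT      -> [11, 0]
ROT  — needs 3 operands, stack has 2 → underflow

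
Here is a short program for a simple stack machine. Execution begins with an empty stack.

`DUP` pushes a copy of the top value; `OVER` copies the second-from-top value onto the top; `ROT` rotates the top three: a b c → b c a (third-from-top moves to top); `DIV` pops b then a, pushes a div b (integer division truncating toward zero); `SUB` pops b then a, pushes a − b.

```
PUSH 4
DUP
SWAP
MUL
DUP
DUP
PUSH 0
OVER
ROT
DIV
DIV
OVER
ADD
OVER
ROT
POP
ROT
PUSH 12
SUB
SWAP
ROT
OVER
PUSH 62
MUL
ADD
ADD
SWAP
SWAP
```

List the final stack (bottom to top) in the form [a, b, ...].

[4, 1024]

PUSH 4  : [4]
DUP     : [4, 4]
SWAP    : [4, 4]
MUL     : [16]
DUP     : [16, 16]
DUP     : [16, 16, 16]
PUSH 0  : [16, 16, 16, 0]
OVER    : [16, 16, 16, 0, 16]
ROT     : [16, 16, 0, 16, 16]
DIV     : [16, 16, 0, 1]
DIV     : [16, 16, 0]
OVER    : [16, 16, 0, 16]
ADD     : [16, 16, 16]
OVER    : [16, 16, 16, 16]
ROT     : [16, 16, 16, 16]
POP     : [16, 16, 16]
ROT     : [16, 16, 16]
PUSH 12 : [16, 16, 16, 12]
SUB     : [16, 16, 4]
SWAP    : [16, 4, 16]
ROT     : [4, 16, 16]
OVER    : [4, 16, 16, 16]
PUSH 62 : [4, 16, 16, 16, 62]
MUL     : [4, 16, 16, 992]
ADD     : [4, 16, 1008]
ADD     : [4, 1024]
SWAP    : [1024, 4]
SWAP    : [4, 1024]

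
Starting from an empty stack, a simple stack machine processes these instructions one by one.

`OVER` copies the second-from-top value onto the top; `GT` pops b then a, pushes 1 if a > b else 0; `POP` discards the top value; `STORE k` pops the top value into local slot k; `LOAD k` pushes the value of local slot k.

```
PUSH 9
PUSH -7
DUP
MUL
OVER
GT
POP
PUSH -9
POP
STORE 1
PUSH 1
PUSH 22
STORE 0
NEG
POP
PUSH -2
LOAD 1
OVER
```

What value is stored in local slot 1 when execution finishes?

9

PUSH 9   9
PUSH -7  9 -7
DUP      9 -7 -7
MUL      9 49
OVER     9 49 9
GT       9 1
POP      9
PUSH -9  9 -9
POP      9
STORE 1  (empty)
PUSH 1   1
PUSH 22  1 22
STORE 0  1
NEG      -1
POP      (empty)
PUSH -2  -2
LOAD 1   -2 9
OVER     -2 9 -2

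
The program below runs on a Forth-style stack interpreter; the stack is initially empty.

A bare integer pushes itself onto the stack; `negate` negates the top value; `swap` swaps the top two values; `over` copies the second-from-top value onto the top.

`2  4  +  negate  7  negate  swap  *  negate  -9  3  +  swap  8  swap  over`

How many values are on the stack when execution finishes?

2       2
4       2 4
+       6
negate  -6
7       -6 7
negate  -6 -7
swap    -7 -6
*       42
negate  -42
-9      -42 -9
3       -42 -9 3
+       -42 -6
swap    -6 -42
8       -6 -42 8
swap    -6 8 -42
over    -6 8 -42 8

4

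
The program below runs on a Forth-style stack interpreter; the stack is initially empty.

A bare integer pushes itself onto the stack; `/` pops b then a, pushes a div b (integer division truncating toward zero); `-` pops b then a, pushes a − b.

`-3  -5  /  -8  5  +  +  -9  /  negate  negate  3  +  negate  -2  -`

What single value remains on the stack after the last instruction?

-1

-3     → [-3]
-5     → [-3, -5]
/      → [0]
-8     → [0, -8]
5      → [0, -8, 5]
+      → [0, -3]
+      → [-3]
-9     → [-3, -9]
/      → [0]
negate → [0]
negate → [0]
3      → [0, 3]
+      → [3]
negate → [-3]
-2     → [-3, -2]
-      → [-1]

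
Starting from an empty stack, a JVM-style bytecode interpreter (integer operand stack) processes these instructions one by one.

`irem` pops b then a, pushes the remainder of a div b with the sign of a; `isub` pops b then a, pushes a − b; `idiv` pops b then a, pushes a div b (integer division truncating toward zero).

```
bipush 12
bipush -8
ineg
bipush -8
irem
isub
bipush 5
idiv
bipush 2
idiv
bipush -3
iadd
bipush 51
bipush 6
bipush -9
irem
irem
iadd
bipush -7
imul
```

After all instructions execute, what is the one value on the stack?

-7

bipush 12 : 12
bipush -8 : 12 -8
ineg      : 12 8
bipush -8 : 12 8 -8
irem      : 12 0
isub      : 12
bipush 5  : 12 5
idiv      : 2
bipush 2  : 2 2
idiv      : 1
bipush -3 : 1 -3
iadd      : -2
bipush 51 : -2 51
bipush 6  : -2 51 6
bipush -9 : -2 51 6 -9
irem      : -2 51 6
irem      : -2 3
iadd      : 1
bipush -7 : 1 -7
imul      : -7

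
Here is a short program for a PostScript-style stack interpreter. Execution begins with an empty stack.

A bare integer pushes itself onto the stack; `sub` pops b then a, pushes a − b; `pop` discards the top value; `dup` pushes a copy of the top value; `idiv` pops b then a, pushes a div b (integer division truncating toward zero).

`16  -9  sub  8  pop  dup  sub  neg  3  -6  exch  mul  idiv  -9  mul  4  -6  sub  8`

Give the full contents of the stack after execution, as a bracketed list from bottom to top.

[0, 10, 8]

16   -> [16]
-9   -> [16, -9]
sub  -> [25]
8    -> [25, 8]
pop  -> [25]
dup  -> [25, 25]
sub  -> [0]
neg  -> [0]
3    -> [0, 3]
-6   -> [0, 3, -6]
exch -> [0, -6, 3]
mul  -> [0, -18]
idiv -> [0]
-9   -> [0, -9]
mul  -> [0]
4    -> [0, 4]
-6   -> [0, 4, -6]
sub  -> [0, 10]
8    -> [0, 10, 8]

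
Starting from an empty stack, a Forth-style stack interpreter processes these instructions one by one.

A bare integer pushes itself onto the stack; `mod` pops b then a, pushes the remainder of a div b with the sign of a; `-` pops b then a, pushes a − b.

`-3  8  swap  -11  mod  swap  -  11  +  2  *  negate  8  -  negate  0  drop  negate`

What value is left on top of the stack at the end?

-8

-3     : -3
8      : -3 8
swap   : 8 -3
-11    : 8 -3 -11
mod    : 8 -3
swap   : -3 8
-      : -11
11     : -11 11
+      : 0
2      : 0 2
*      : 0
negate : 0
8      : 0 8
-      : -8
negate : 8
0      : 8 0
drop   : 8
negate : -8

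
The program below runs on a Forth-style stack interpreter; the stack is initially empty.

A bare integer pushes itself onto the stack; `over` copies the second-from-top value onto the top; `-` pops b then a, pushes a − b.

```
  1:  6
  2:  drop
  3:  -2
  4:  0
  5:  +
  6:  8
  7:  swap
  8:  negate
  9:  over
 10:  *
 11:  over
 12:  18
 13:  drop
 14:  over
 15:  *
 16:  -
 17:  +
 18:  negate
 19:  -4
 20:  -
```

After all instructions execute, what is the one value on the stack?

6      : 6
drop   : (empty)
-2     : -2
0      : -2 0
+      : -2
8      : -2 8
swap   : 8 -2
negate : 8 2
over   : 8 2 8
*      : 8 16
over   : 8 16 8
18     : 8 16 8 18
drop   : 8 16 8
over   : 8 16 8 16
*      : 8 16 128
-      : 8 -112
+      : -104
negate : 104
-4     : 104 -4
-      : 108

108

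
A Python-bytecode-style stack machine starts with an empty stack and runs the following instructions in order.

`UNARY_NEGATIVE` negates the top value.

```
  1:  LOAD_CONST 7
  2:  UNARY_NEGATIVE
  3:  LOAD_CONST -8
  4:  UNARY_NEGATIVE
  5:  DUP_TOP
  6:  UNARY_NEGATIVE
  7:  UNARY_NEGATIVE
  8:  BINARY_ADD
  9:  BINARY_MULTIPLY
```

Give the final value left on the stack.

-112

LOAD_CONST 7    : [7]
UNARY_NEGATIVE  : [-7]
LOAD_CONST -8   : [-7, -8]
UNARY_NEGATIVE  : [-7, 8]
DUP_TOP         : [-7, 8, 8]
UNARY_NEGATIVE  : [-7, 8, -8]
UNARY_NEGATIVE  : [-7, 8, 8]
BINARY_ADD      : [-7, 16]
BINARY_MULTIPLY : [-112]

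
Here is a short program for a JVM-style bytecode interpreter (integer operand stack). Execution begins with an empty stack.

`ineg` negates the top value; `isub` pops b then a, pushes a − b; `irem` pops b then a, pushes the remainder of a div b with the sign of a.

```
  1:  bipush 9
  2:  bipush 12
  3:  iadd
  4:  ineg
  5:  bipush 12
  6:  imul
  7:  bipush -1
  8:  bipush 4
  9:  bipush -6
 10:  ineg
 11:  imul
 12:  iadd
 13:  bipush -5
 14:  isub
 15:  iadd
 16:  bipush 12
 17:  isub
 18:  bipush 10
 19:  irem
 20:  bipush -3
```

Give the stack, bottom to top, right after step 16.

bipush 9  : [9]
bipush 12 : [9, 12]
iadd      : [21]
ineg      : [-21]
bipush 12 : [-21, 12]
imul      : [-252]
bipush -1 : [-252, -1]
bipush 4  : [-252, -1, 4]
bipush -6 : [-252, -1, 4, -6]
ineg      : [-252, -1, 4, 6]
imul      : [-252, -1, 24]
iadd      : [-252, 23]
bipush -5 : [-252, 23, -5]
isub      : [-252, 28]
iadd      : [-224]
bipush 12 : [-224, 12]

[-224, 12]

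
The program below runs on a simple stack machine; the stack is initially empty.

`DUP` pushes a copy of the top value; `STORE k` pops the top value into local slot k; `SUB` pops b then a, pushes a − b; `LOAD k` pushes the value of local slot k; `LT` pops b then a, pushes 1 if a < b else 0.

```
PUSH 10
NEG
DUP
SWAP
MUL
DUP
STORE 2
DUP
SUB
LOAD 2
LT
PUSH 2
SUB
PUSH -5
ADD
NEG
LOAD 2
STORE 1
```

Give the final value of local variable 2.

PUSH 10 -> 10
NEG     -> -10
DUP     -> -10 -10
SWAP    -> -10 -10
MUL     -> 100
DUP     -> 100 100
STORE 2 -> 100
DUP     -> 100 100
SUB     -> 0
LOAD 2  -> 0 100
LT      -> 1
PUSH 2  -> 1 2
SUB     -> -1
PUSH -5 -> -1 -5
ADD     -> -6
NEG     -> 6
LOAD 2  -> 6 100
STORE 1 -> 6

100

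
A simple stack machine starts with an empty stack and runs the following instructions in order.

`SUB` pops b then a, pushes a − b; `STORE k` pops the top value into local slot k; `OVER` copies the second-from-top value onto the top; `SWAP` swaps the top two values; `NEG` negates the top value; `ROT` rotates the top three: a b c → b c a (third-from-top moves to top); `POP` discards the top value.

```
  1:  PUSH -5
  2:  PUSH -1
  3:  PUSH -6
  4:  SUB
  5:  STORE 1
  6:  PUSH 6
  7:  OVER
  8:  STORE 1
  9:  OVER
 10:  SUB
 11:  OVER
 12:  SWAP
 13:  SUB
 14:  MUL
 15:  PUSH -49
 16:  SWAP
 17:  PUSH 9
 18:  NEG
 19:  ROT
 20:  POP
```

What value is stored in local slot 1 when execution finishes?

-5

PUSH -5   [-5]
PUSH -1   [-5, -1]
PUSH -6   [-5, -1, -6]
SUB       [-5, 5]
STORE 1   [-5]
PUSH 6    [-5, 6]
OVER      [-5, 6, -5]
STORE 1   [-5, 6]
OVER      [-5, 6, -5]
SUB       [-5, 11]
OVER      [-5, 11, -5]
SWAP      [-5, -5, 11]
SUB       [-5, -16]
MUL       [80]
PUSH -49  [80, -49]
SWAP      [-49, 80]
PUSH 9    [-49, 80, 9]
NEG       [-49, 80, -9]
ROT       [80, -9, -49]
POP       [80, -9]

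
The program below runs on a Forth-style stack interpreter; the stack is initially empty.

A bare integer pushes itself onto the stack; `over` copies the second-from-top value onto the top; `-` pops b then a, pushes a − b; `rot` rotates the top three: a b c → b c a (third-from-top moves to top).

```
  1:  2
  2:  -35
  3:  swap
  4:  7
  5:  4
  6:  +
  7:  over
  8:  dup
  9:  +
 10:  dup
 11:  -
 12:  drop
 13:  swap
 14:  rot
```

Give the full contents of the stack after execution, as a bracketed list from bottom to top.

[11, 2, -35]

2    : [2]
-35  : [2, -35]
swap : [-35, 2]
7    : [-35, 2, 7]
4    : [-35, 2, 7, 4]
+    : [-35, 2, 11]
over : [-35, 2, 11, 2]
dup  : [-35, 2, 11, 2, 2]
+    : [-35, 2, 11, 4]
dup  : [-35, 2, 11, 4, 4]
-    : [-35, 2, 11, 0]
drop : [-35, 2, 11]
swap : [-35, 11, 2]
rot  : [11, 2, -35]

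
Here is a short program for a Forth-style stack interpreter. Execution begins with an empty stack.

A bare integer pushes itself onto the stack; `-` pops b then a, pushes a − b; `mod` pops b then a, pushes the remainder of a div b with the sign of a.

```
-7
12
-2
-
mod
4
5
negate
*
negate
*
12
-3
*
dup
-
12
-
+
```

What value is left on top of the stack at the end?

-7     → [-7]
12     → [-7, 12]
-2     → [-7, 12, -2]
-      → [-7, 14]
mod    → [-7]
4      → [-7, 4]
5      → [-7, 4, 5]
negate → [-7, 4, -5]
*      → [-7, -20]
negate → [-7, 20]
*      → [-140]
12     → [-140, 12]
-3     → [-140, 12, -3]
*      → [-140, -36]
dup    → [-140, -36, -36]
-      → [-140, 0]
12     → [-140, 0, 12]
-      → [-140, -12]
+      → [-152]

-152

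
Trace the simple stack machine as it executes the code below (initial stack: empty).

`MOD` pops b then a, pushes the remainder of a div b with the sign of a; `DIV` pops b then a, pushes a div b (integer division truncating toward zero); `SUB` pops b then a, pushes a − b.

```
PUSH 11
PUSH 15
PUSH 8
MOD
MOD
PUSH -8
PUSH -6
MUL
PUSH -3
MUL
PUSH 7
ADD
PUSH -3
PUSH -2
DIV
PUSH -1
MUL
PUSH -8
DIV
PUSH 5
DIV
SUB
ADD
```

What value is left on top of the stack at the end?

PUSH 11 → [11]
PUSH 15 → [11, 15]
PUSH 8  → [11, 15, 8]
MOD     → [11, 7]
MOD     → [4]
PUSH -8 → [4, -8]
PUSH -6 → [4, -8, -6]
MUL     → [4, 48]
PUSH -3 → [4, 48, -3]
MUL     → [4, -144]
PUSH 7  → [4, -144, 7]
ADD     → [4, -137]
PUSH -3 → [4, -137, -3]
PUSH -2 → [4, -137, -3, -2]
DIV     → [4, -137, 1]
PUSH -1 → [4, -137, 1, -1]
MUL     → [4, -137, -1]
PUSH -8 → [4, -137, -1, -8]
DIV     → [4, -137, 0]
PUSH 5  → [4, -137, 0, 5]
DIV     → [4, -137, 0]
SUB     → [4, -137]
ADD     → [-133]

-133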